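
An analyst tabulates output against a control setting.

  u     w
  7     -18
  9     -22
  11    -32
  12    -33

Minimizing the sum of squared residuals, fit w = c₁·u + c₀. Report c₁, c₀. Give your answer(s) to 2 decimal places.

c₁ = -3.27, c₀ = 5.64

With design matrix M, MᵀM = [[395, 39]; [39, 4]] and Mᵀw = [-1072, -105]ᵀ.
Eliminating c₀: 4·(row 1) − 39·(row 2) gives 59·c₁ = 4·(-1072) − 39·(-105) = -193, so c₁ = -193/59.
Then c₀ = ((-105) − 39·(-193/59))/4 = 333/59.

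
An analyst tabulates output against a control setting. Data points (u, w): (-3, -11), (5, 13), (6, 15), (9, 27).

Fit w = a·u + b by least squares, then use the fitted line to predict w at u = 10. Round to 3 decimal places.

Sums needed: Σu·u = 151, Σu = 17, Σ1 = 4.
And Σu·w = 431, Σw = 44.
Normal equations: [[151, 17]; [17, 4]]·[a, b]ᵀ = [431, 44]ᵀ.
Δ = 151·4 − 17² = 315.
a = (431·4 − 17·44)/315 = 976/315; b = (151·44 − 17·431)/315 = -683/315.
At u = 10: ŵ = (976/315)·(10) + (-683/315)·(1) = 9077/315.

ŵ = 28.816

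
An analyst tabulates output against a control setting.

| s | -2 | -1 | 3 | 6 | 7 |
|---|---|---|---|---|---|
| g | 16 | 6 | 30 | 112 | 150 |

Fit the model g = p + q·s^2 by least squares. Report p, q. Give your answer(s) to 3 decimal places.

Entries of AᵀA: Σ1 = 5, Σs^2 = 99, Σs^2·s^2 = 3795.
And Σg = 314, Σs^2·g = 11722.
So AᵀA·[p, q]ᵀ = Aᵀg: [[5, 99]; [99, 3795]]·[p, q]ᵀ = [314, 11722]ᵀ.
det = 5·3795 − 99² = 9174.
p = (314·3795 − 99·11722)/9174 = 472/139; q = (5·11722 − 99·314)/9174 = 13762/4587.

p = 3.396, q = 3.000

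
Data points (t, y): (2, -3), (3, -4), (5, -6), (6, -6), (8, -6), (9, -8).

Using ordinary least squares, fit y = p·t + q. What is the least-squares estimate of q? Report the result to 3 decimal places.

q = -2.200

Normal-equation sums: Σt·t = 219, Σt = 33, Σ1 = 6.
For Mᵀy: Σt·y = -204, Σy = -33.
So MᵀM·[p, q]ᵀ = Mᵀy: [[219, 33]; [33, 6]]·[p, q]ᵀ = [-204, -33]ᵀ.
Δ = 219·6 − 33² = 225.
p = ((-204)·6 − 33·(-33))/225 = -3/5; q = (219·(-33) − 33·(-204))/225 = -11/5.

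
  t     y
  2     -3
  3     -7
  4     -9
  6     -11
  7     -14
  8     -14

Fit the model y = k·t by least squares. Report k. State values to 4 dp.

Normal-equation sums: Σt·t = 178.
Moment sums: Σt·y = -339.
k = (-339)/178 = -1.90449.

k = -1.9045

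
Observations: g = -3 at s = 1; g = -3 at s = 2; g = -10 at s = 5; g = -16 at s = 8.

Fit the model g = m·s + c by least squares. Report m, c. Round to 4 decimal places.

m = -1.9667, c = -0.1333

Setting ∂/∂m … = 0 gives: 94·m + 16·c = -187;  16·m + 4·c = -32.
(Σs·s = 94, Σs = 16, Σ1 = 4, Σs·g = -187, Σg = -32.)
Eliminating c: 4·(row 1) − 16·(row 2) gives 120·m = 4·(-187) − 16·(-32) = -236, so m = -59/30.
Then c = ((-32) − 16·(-59/30))/4 = -2/15.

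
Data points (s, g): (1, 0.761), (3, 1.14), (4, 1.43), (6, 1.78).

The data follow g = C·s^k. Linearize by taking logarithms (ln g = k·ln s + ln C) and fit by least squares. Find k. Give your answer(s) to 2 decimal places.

k = 0.47

Linearized form: ln g = k·ln s + ln C. From the 4 transformed points,
XᵀX = [[6.3392, 4.2767]; [4.2767, 4]], rhs = [1.6729, 0.7922]ᵀ  (here Σln s = 4.2767, Σ(ln s)² = 6.3392, Σln g = 0.7922, Σln s·ln g = 1.6729).
Solving (det = 7.0668): k = 0.46752, ln C = -0.30180.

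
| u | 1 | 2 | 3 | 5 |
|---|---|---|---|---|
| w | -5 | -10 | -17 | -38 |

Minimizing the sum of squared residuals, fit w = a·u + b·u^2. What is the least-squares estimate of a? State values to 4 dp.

a = -3.2909

XᵀX·[a, b]ᵀ = Xᵀw reads: 39·a + 161·b = -266;  161·a + 723·b = -1148.
(Σu·u = 39, Σu·u^2 = 161, Σu^2·u^2 = 723, Σu·w = -266, Σu^2·w = -1148.)
Δ = 39·723 − 161² = 2276.
a = ((-266)·723 − 161·(-1148))/2276 = -3745/1138; b = (39·(-1148) − 161·(-266))/2276 = -973/1138.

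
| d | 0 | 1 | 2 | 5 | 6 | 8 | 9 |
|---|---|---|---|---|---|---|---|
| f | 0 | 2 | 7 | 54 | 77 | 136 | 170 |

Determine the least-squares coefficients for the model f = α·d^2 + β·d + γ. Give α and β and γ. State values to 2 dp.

Normal-equation sums: Σd^2·d^2 = 12595, Σd^2·d = 1591, Σd^2 = 211, Σd·d = 211, Σd = 31, Σ1 = 7.
And Σd^2·f = 26626, Σd·f = 3366, Σf = 446.
So MᵀM·[α, β, γ]ᵀ = Mᵀf: [[12595, 1591, 211]; [1591, 211, 31]; [211, 31, 7]]·[α, β, γ]ᵀ = [26626, 3366, 446]ᵀ.
Row-reducing yields α = 2845/1386, β = 811/1386, γ = -520/693.

α = 2.05, β = 0.59, γ = -0.75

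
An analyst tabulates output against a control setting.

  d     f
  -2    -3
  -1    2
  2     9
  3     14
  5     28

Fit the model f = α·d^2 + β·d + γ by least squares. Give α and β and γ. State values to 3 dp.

Compute the Gram sums: Σd^2·d^2 = 739, Σd^2·d = 151, Σd^2 = 43, Σd·d = 43, Σd = 7, Σ1 = 5.
Right-hand side: Σd^2·f = 852, Σd·f = 204, Σf = 50.
Normal equations: [[739, 151, 43]; [151, 43, 7]; [43, 7, 5]]·[α, β, γ]ᵀ = [852, 204, 50]ᵀ.
Row-reducing yields α = 96/209, β = 581/209, γ = 41/19.

α = 0.459, β = 2.780, γ = 2.158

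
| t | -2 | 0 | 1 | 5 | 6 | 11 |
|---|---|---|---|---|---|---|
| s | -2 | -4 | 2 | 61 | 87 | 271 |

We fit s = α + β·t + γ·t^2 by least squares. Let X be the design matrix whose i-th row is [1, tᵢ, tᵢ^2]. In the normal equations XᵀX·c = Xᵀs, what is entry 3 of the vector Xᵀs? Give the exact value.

37442

Entry 3 ↔ basis t^2, so (Xᵀs)_{3} = Σᵢ (t^2)·sᵢ = (4)·(-2) + (0)·(-4) + (1)·(2) + (25)·(61) + (36)·(87) + (121)·(271) = 37442.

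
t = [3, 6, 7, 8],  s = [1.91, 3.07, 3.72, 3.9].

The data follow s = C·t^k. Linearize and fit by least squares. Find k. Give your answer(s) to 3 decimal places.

k = 0.744

With ln sᵢ as the transformed response and ln tᵢ as the regressor:
Σln t = 6.9157, Σ(ln t)² = 12.5280, Σln s = 4.4435, Σln t·ln s = 8.1072.
Normal system: [[12.5280, 6.9157]; [6.9157, 4]]·[k, ln C]ᵀ = [8.1072, 4.4435]ᵀ.
Solving (det = 2.2847): k = 0.74350, ln C = -0.17460.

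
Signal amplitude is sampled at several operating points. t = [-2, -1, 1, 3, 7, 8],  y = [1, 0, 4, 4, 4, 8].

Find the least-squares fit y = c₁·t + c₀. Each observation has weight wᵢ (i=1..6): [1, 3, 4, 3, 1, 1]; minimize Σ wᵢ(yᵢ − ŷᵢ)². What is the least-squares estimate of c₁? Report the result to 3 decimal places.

Entries of XᵀWX: Σwᵢ·t·t = 151, Σwᵢ·t = 23, Σwᵢ·1 = 13.
Moment sums: Σwᵢ·t·y = 142, Σwᵢ·y = 41.
Δ = 151·13 − 23² = 1434.
c₁ = (142·13 − 23·41)/1434 = 301/478; c₀ = (151·41 − 23·142)/1434 = 975/478.

c₁ = 0.630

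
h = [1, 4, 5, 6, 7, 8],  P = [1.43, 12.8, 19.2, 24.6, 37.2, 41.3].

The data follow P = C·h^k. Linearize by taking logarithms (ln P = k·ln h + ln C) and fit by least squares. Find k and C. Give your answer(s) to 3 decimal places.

k = 1.631, C = 1.402

Let Y = ln P. Fitting Y = k·ln h + ln C by least squares:
Over the data: Σln h = 8.8128, Σ(ln h)² = 15.8331, Σln P = 16.4019, Σln h·ln P = 28.8029.
Normal system: [[15.8331, 8.8128]; [8.8128, 6]]·[k, ln C]ᵀ = [28.8029, 16.4019]ᵀ.
Solving (det = 17.3327): k = 1.63100, ln C = 0.33803, so C = exp(0.33803) = 1.40218.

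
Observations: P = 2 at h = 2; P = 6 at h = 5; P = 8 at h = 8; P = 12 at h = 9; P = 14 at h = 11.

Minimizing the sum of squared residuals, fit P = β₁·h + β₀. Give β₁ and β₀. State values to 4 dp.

Normal-equation sums: Σh·h = 295, Σh = 35, Σ1 = 5.
And Σh·P = 360, ΣP = 42.
So XᵀX·[β₁, β₀]ᵀ = XᵀP: [[295, 35]; [35, 5]]·[β₁, β₀]ᵀ = [360, 42]ᵀ.
Δ = 295·5 − 35² = 250.
β₁ = (360·5 − 35·42)/250 = 33/25; β₀ = (295·42 − 35·360)/250 = -21/25.

β₁ = 1.3200, β₀ = -0.8400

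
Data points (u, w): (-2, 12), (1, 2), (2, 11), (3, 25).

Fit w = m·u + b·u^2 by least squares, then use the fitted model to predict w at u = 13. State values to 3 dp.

From the data, Σu·u = 18, Σu·u^2 = 28, Σu^2·u^2 = 114.
Right-hand side: Σu·w = 75, Σu^2·w = 319.
XᵀX·[m, b]ᵀ = Xᵀw becomes [[18, 28]; [28, 114]]·[m, b]ᵀ = [75, 319]ᵀ.
det = 18·114 − 28² = 1268.
m = (75·114 − 28·319)/1268 = -191/634; b = (18·319 − 28·75)/1268 = 1821/634.
At u = 13: ŵ = (-191/634)·(13) + (1821/634)·(169) = 152633/317.

ŵ = 481.492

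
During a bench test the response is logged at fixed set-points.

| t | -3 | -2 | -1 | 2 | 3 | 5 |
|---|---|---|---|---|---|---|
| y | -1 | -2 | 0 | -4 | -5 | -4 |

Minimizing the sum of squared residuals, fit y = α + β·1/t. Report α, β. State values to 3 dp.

The normal system XᵀX·[α, β]ᵀ = Xᵀy is [[6, -4/5]; [-4/5, 793/450]]·[α, β]ᵀ = [-16, -47/15]ᵀ.
Eliminating β: (793/450)·(row 1) − (-4/5)·(row 2) gives (149/15)·α = (793/450)·(-16) − (-4/5)·(-47/15) = -6908/225, so α = -6908/2235.
Then β = ((-47/15) − (-4/5)·(-6908/2235))/(793/450) = -474/149.

α = -3.091, β = -3.181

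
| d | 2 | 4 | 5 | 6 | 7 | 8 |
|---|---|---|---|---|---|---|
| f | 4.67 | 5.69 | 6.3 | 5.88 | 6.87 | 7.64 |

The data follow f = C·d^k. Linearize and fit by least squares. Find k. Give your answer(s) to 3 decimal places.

With ln fᵢ as the transformed response and ln dᵢ as the regressor:
XᵀX = [[16.3136, 9.5060]; [9.5060, 6]], rhs = [17.5935, 10.8525]ᵀ  (here Σln d = 9.5060, Σ(ln d)² = 16.3136, Σln f = 10.8525, Σln d·ln f = 17.5935).
Solving (det = 7.5177): k = 0.31882, ln C = 1.30364.

k = 0.319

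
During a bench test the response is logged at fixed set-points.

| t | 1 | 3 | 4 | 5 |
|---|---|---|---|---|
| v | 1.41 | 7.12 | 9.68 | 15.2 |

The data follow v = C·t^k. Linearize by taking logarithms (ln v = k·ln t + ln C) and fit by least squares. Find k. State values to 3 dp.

k = 1.448

Let Y = ln v. Fitting Y = k·ln t + ln C by least squares:
Σln t = 4.0943, Σ(ln t)² = 5.7191, Σln v = 7.2979, Σln t·ln v = 9.6832.
Equations: 5.7191·k + 4.0943·ln C = 9.6832;  4.0943·k + 4·ln C = 7.2979.
Slope k = (n·Σln t·ln v − Σln t·Σln v)/(n·Σ(ln t)² − (Σln t)²) = (4·9.6832 − 4.0943·7.2979)/6.1125 = 1.44831; ln C = (Σln v − k·Σln t)/n = 0.34199.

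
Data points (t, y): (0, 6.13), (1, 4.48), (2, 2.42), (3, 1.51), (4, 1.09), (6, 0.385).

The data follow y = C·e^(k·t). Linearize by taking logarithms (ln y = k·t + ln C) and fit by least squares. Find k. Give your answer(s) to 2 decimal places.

Linearized form: ln y = k·t + ln C. From the 6 transformed points,
AᵀA = [[66.0000, 16.0000]; [16.0000, 6]], rhs = [-0.8789, 3.7404]ᵀ  (here Σt = 16.0000, Σ(t)² = 66.0000, Σln y = 3.7404, Σt·ln y = -0.8789).
Δ = 66.0000·6 − (16.0000)² = 140.0000; k = (-0.8789·6 − 16.0000·3.7404)/140.0000 = -0.46514, ln C = (66.0000·3.7404 − 16.0000·-0.8789)/140.0000 = 1.86376.

k = -0.47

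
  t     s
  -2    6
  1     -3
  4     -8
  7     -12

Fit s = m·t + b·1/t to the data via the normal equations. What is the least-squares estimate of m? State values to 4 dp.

m = -1.7561

From the data, Σt·t = 70, Σt·1/t = 4, Σ1/t·1/t = 1045/784.
Moment sums: Σt·s = -131, Σ1/t·s = -68/7.
Normal equations: [[70, 4]; [4, 1045/784]]·[m, b]ᵀ = [-131, -68/7]ᵀ.
Eliminating b: (1045/784)·(row 1) − 4·(row 2) gives (4329/56)·m = (1045/784)·(-131) − 4·(-68/7) = -106431/784, so m = -2729/1554.
Then b = ((-68/7) − 4·(-2729/1554))/(1045/784) = -224/111.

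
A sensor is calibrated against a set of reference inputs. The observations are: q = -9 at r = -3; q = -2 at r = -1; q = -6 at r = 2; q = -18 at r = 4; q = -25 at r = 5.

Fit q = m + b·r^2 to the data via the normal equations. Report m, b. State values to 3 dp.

m = -1.412, b = -0.963

The normal equations are: 5·m + 55·b = -60;  55·m + 979·b = -1020.
Eliminating b: 979·(row 1) − 55·(row 2) gives 1870·m = 979·(-60) − 55·(-1020) = -2640, so m = -24/17.
Then b = ((-1020) − 55·(-24/17))/979 = -180/187.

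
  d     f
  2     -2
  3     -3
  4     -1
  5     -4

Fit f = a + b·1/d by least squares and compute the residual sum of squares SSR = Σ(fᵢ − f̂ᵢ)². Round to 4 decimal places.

XᵀX·[a, b]ᵀ = Xᵀf reads: 4·a + (77/60)·b = -10;  (77/60)·a + (1669/3600)·b = -61/20.
Eliminating b: (1669/3600)·(row 1) − (77/60)·(row 2) gives (83/400)·a = (1669/3600)·(-10) − (77/60)·(-61/20) = -2599/3600, so a = -2599/747.
Then b = ((-61/20) − (77/60)·(-2599/747))/(1669/3600) = 760/249.
Residuals: -35/747, -134/249, 1282/747, -845/747; SSR = 3374/747.

SSR = 4.5167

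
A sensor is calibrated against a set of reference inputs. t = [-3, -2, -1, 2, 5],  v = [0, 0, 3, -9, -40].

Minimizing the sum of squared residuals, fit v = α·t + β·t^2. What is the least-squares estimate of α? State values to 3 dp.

XᵀX·[α, β]ᵀ = Xᵀv reads: 43·α + 97·β = -221;  97·α + 739·β = -1033.
(Σt·t = 43, Σt·t^2 = 97, Σt^2·t^2 = 739, Σt·v = -221, Σt^2·v = -1033.)
Determinant 43·739 − 97² = 22368.
α = ((-221)·739 − 97·(-1033))/22368 = -31559/11184; β = (43·(-1033) − 97·(-221))/22368 = -11491/11184.

α = -2.822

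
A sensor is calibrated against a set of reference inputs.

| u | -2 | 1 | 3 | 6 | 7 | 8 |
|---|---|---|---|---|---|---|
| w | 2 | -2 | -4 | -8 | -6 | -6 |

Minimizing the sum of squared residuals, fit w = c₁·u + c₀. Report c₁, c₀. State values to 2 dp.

c₁ = -0.86, c₀ = -0.72

Entries of XᵀX: Σu·u = 163, Σu = 23, Σ1 = 6.
Right-hand side: Σu·w = -156, Σw = -24.
Normal equations: [[163, 23]; [23, 6]]·[c₁, c₀]ᵀ = [-156, -24]ᵀ.
Determinant 163·6 − 23² = 449.
c₁ = ((-156)·6 − 23·(-24))/449 = -384/449; c₀ = (163·(-24) − 23·(-156))/449 = -324/449.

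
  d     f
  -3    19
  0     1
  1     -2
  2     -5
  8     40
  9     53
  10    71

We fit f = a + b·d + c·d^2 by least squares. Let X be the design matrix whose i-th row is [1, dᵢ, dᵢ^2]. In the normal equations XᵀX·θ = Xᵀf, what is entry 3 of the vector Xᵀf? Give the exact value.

Entry 3 ↔ basis d^2, so (Xᵀf)_{3} = Σᵢ (d^2)·fᵢ = (9)·(19) + (0)·(1) + (1)·(-2) + (4)·(-5) + (64)·(40) + (81)·(53) + (100)·(71) = 14102.

14102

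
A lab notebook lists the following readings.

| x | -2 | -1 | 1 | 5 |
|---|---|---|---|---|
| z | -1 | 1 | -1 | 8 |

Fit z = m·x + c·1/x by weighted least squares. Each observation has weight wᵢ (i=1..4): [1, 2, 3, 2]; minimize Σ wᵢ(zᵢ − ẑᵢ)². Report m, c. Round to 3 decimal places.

m = 1.680, c = -2.766

Forming AᵀWA = [[59, 8]; [8, 533/100]] and AᵀWz = [77, -13/10]ᵀ gives AᵀWA·[m, c]ᵀ = AᵀWz.
det = 59·(533/100) − 8² = 25047/100.
m = (77·(533/100) − 8·(-13/10))/(25047/100) = 14027/8349; c = (59·(-13/10) − 8·77)/(25047/100) = -23090/8349.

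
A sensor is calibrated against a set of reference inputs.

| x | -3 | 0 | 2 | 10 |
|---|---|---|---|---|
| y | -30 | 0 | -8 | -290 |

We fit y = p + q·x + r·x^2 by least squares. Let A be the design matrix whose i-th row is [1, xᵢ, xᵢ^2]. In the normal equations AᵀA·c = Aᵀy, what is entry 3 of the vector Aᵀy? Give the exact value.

-29302

Entry 3 ↔ basis x^2, so (Aᵀy)_{3} = Σᵢ (x^2)·yᵢ = (9)·(-30) + (0)·(0) + (4)·(-8) + (100)·(-290) = -29302.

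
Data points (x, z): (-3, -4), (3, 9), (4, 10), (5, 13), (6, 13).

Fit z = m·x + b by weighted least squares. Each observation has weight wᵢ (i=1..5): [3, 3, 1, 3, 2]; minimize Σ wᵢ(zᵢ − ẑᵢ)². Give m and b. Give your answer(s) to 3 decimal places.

m = 2.012, b = 2.302

Setting ∂/∂m … = 0 gives: 217·m + 31·b = 508;  31·m + 12·b = 90.
Eliminating b: 12·(row 1) − 31·(row 2) gives 1643·m = 12·508 − 31·90 = 3306, so m = 3306/1643.
Then b = (90 − 31·(3306/1643))/12 = 122/53.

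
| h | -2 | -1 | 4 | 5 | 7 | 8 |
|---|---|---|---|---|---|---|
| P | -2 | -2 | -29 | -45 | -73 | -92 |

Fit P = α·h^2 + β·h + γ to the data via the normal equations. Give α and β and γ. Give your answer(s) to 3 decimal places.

α = -1.054, β = -2.658, γ = -3.271

Forming XᵀX = [[7395, 1035, 159]; [1035, 159, 21]; [159, 21, 6]] and XᵀP = [-11064, -1582, -243]ᵀ gives XᵀX·[α, β, γ]ᵀ = XᵀP.
Row-reducing yields α = -3781/3588, β = -3179/1196, γ = -5869/1794.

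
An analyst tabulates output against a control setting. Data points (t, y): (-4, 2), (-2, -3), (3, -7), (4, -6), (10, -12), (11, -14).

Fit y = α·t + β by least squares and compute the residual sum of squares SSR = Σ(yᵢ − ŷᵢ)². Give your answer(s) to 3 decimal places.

SSR = 7.347

Sums needed: Σt·t = 266, Σt = 22, Σ1 = 6.
Moment sums: Σt·y = -321, Σy = -40.
Normal equations: [[266, 22]; [22, 6]]·[α, β]ᵀ = [-321, -40]ᵀ.
det = 266·6 − 22² = 1112.
α = ((-321)·6 − 22·(-40))/1112 = -523/556; β = (266·(-40) − 22·(-321))/1112 = -1789/556.
Residuals: 809/556, -925/556, -267/278, 545/556, 347/556, -121/278; SSR = 4085/556.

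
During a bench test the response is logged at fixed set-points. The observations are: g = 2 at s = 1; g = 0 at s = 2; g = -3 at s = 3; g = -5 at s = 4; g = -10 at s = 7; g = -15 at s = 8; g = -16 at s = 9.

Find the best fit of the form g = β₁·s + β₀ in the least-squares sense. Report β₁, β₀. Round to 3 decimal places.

Forming AᵀA = [[224, 34]; [34, 7]] and Aᵀg = [-361, -47]ᵀ gives AᵀA·[β₁, β₀]ᵀ = Aᵀg.
Δ = 224·7 − 34² = 412.
β₁ = ((-361)·7 − 34·(-47))/412 = -929/412; β₀ = (224·(-47) − 34·(-361))/412 = 873/206.

β₁ = -2.255, β₀ = 4.238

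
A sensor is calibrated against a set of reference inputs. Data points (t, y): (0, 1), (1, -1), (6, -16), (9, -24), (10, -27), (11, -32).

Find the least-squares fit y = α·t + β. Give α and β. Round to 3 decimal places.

The normal system XᵀX·[α, β]ᵀ = Xᵀy is [[339, 37]; [37, 6]]·[α, β]ᵀ = [-935, -99]ᵀ.
Eliminating β: 6·(row 1) − 37·(row 2) gives 665·α = 6·(-935) − 37·(-99) = -1947, so α = -1947/665.
Then β = ((-99) − 37·(-1947/665))/6 = 1034/665.

α = -2.928, β = 1.555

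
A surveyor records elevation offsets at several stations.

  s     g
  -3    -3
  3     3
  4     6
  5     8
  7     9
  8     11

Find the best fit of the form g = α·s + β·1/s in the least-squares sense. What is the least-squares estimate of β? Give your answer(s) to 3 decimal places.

Compute the Gram sums: Σs·s = 172, Σs·1/s = 6, Σ1/s·1/s = 254549/705600.
Moment sums: Σs·g = 233, Σ1/s·g = 2173/280.
Δ = 172·(254549/705600) − 6² = 4595207/176400.
α = (233·(254549/705600) − 6·(2173/280))/(4595207/176400) = 26454157/18380828; β = (172·(2173/280) − 6·233)/(4595207/176400) = -11140920/4595207.

β = -2.424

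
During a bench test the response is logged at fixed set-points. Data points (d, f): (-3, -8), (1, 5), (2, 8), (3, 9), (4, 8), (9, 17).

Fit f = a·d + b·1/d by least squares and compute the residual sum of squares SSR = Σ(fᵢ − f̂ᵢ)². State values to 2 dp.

Setting ∂/∂a … = 0 gives: 120·a + 6·b = 257;  6·a + (2005/1296)·b = 167/9.
Δ = 120·(2005/1296) − 6² = 8081/54.
a = (257·(2005/1296) − 6·(167/9))/(8081/54) = 370997/193944; b = (120·(167/9) − 6·257)/(8081/54) = 36972/8081.
Residuals: -47595/64648, -288605/193944, 182947/96972, 112243/64648, -38567/48486, -46839/64648; SSR = 2034035/193944.

SSR = 10.49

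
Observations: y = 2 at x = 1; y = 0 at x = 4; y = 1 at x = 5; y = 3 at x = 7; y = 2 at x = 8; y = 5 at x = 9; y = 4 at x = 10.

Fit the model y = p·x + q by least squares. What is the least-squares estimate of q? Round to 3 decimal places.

q = 0.087

With design matrix A, AᵀA = [[336, 44]; [44, 7]] and Aᵀy = [129, 17]ᵀ.
Δ = 336·7 − 44² = 416.
p = (129·7 − 44·17)/416 = 155/416; q = (336·17 − 44·129)/416 = 9/104.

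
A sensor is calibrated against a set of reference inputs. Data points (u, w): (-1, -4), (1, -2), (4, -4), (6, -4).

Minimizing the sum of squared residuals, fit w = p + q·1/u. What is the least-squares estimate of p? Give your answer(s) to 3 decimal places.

p = -3.591

Compute the Gram sums: Σ1 = 4, Σ1/u = 5/12, Σ1/u·1/u = 301/144.
Moment sums: Σw = -14, Σ1/u·w = 1/3.
Normal equations: [[4, 5/12]; [5/12, 301/144]]·[p, q]ᵀ = [-14, 1/3]ᵀ.
Δ = 4·(301/144) − (5/12)² = 131/16.
p = ((-14)·(301/144) − (5/12)·(1/3))/(131/16) = -4234/1179; q = (4·(1/3) − (5/12)·(-14))/(131/16) = 344/393.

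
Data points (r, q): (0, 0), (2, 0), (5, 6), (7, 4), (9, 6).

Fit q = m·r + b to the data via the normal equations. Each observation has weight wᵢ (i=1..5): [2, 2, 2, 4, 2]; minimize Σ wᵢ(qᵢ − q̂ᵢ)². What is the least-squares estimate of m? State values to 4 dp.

Entries of MᵀWM: Σwᵢ·r·r = 416, Σwᵢ·r = 60, Σwᵢ·1 = 12.
Right-hand side: Σwᵢ·r·q = 280, Σwᵢ·q = 40.
Normal equations: [[416, 60]; [60, 12]]·[m, b]ᵀ = [280, 40]ᵀ.
Determinant 416·12 − 60² = 1392.
m = (280·12 − 60·40)/1392 = 20/29; b = (416·40 − 60·280)/1392 = -10/87.

m = 0.6897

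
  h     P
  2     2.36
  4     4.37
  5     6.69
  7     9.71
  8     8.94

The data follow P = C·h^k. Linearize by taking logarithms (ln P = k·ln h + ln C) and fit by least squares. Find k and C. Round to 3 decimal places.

Taking logs, ln P = k·ln h + ln C, so regress ln P on ln h.
Σln h = 7.7142, Σ(ln h)² = 13.1032, Σln P = 8.6977, Σln h·ln P = 14.6770.
Normal system: [[13.1032, 7.7142]; [7.7142, 5]]·[k, ln C]ᵀ = [14.6770, 8.6977]ᵀ.
Slope k = (n·Σln h·ln P − Σln h·Σln P)/(n·Σ(ln h)² − (Σln h)²) = (5·14.6770 − 7.7142·8.6977)/6.0066 = 1.04696; ln C = (Σln P − k·Σln h)/n = 0.12425, so C = exp(0.12425) = 1.13229.

k = 1.047, C = 1.132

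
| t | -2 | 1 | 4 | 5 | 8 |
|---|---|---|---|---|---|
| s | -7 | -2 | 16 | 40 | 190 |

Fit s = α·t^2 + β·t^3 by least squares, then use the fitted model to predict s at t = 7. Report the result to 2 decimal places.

With design matrix X, XᵀX = [[4994, 36886]; [36886, 281930]] and Xᵀs = [13386, 103358]ᵀ.
Eliminating β: 281930·(row 1) − 36886·(row 2) gives 47381424·α = 281930·13386 − 36886·103358 = -38548208, so α = -2409263/2961339.
Then β = (103358 − 36886·(-2409263/2961339))/281930 = 1400866/2961339.
At t = 7: ŝ = (-2409263/2961339)·(49) + (1400866/2961339)·(343) = 362443151/2961339.

ŝ = 122.39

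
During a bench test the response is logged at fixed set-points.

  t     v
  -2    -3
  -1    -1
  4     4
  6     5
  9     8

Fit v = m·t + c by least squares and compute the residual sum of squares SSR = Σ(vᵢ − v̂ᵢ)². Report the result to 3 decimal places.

SSR = 1.067

With design matrix M, MᵀM = [[138, 16]; [16, 5]] and Mᵀv = [125, 13]ᵀ.
Eliminating c: 5·(row 1) − 16·(row 2) gives 434·m = 5·125 − 16·13 = 417, so m = 417/434.
Then c = (13 − 16·(417/434))/5 = -103/217.
Residuals: -131/217, 27/62, 137/217, -9/31, -75/434; SSR = 463/434.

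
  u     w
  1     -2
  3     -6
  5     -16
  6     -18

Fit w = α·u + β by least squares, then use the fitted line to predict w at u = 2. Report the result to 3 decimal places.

Sums needed: Σu·u = 71, Σu = 15, Σ1 = 4.
Moment sums: Σu·w = -208, Σw = -42.
So MᵀM·[α, β]ᵀ = Mᵀw: [[71, 15]; [15, 4]]·[α, β]ᵀ = [-208, -42]ᵀ.
Δ = 71·4 − 15² = 59.
α = ((-208)·4 − 15·(-42))/59 = -202/59; β = (71·(-42) − 15·(-208))/59 = 138/59.
At u = 2: ŵ = (-202/59)·(2) + (138/59)·(1) = -266/59.

ŵ = -4.508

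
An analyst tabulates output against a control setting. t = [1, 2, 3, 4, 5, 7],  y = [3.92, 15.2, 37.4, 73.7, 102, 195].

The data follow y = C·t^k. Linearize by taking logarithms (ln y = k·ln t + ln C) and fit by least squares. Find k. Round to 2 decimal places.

k = 2.04

Let Y = ln y. Fitting Y = k·ln t + ln C by least squares:
Sums: Σln t = 6.7334, Σ(ln t)² = 9.9861, Σln y = 21.9070, Σln t·ln y = 29.5305.
Normal system: [[9.9861, 6.7334]; [6.7334, 6]]·[k, ln C]ᵀ = [29.5305, 21.9070]ᵀ.
Δ = 9.9861·6 − (6.7334)² = 14.5777; k = (29.5305·6 − 6.7334·21.9070)/14.5777 = 2.03559, ln C = (9.9861·21.9070 − 6.7334·29.5305)/14.5777 = 1.36676.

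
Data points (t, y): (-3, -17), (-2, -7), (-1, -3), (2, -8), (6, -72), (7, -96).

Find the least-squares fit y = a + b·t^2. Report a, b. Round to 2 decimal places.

a = 0.01, b = -1.97

Entries of XᵀX: Σ1 = 6, Σt^2 = 103, Σt^2·t^2 = 3811.
Moment sums: Σy = -203, Σt^2·y = -7512.
XᵀX·[a, b]ᵀ = Xᵀy becomes [[6, 103]; [103, 3811]]·[a, b]ᵀ = [-203, -7512]ᵀ.
Eliminating b: 3811·(row 1) − 103·(row 2) gives 12257·a = 3811·(-203) − 103·(-7512) = 103, so a = 1/119.
Then b = ((-7512) − 103·(1/119))/3811 = -24163/12257.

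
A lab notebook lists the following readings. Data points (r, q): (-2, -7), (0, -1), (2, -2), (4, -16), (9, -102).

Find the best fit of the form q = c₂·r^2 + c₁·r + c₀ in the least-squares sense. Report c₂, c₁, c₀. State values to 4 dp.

c₂ = -1.4153, c₁ = 1.3589, c₀ = 0.5881

Sums needed: Σr^2·r^2 = 6849, Σr^2·r = 793, Σr^2 = 105, Σr·r = 105, Σr = 13, Σ1 = 5.
Moment sums: Σr^2·q = -8554, Σr·q = -972, Σq = -128.
Solving the 3×3 system (Gaussian elimination) gives c₂ = -53297/37658, c₁ = 25586/18829, c₀ = 22145/37658.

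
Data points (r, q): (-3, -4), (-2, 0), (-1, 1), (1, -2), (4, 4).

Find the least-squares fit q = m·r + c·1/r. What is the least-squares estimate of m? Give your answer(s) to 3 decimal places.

The normal equations are: 31·m + 5·c = 25;  5·m + (349/144)·c = -2/3.
det = 31·(349/144) − 5² = 7219/144.
m = (25·(349/144) − 5·(-2/3))/(7219/144) = 9205/7219; c = (31·(-2/3) − 5·25)/(7219/144) = -20976/7219.

m = 1.275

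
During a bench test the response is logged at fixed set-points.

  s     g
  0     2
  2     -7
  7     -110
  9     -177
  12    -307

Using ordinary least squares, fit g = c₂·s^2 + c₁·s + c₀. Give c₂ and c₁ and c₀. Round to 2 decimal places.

The normal equations are: 29714·c₂ + 2808·c₁ + 278·c₀ = -63963;  2808·c₂ + 278·c₁ + 30·c₀ = -6061;  278·c₂ + 30·c₁ + 5·c₀ = -599.
(Σs^2·s^2 = 29714, Σs^2·s = 2808, Σs^2 = 278, Σs·s = 278, Σs = 30, Σ1 = 5, Σs^2·g = -63963, Σs·g = -6061, Σg = -599.)
Solving the 3×3 system (Gaussian elimination) gives c₂ = -480407/244014, c₁ = -184757/81338, c₀ = 401689/122007.

c₂ = -1.97, c₁ = -2.27, c₀ = 3.29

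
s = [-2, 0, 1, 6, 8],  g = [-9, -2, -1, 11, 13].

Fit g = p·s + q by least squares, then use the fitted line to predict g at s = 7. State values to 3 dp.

With design matrix X, XᵀX = [[105, 13]; [13, 5]] and Xᵀg = [187, 12]ᵀ.
Determinant 105·5 − 13² = 356.
p = (187·5 − 13·12)/356 = 779/356; q = (105·12 − 13·187)/356 = -1171/356.
At s = 7: ĝ = (779/356)·(7) + (-1171/356)·(1) = 2141/178.

ĝ = 12.028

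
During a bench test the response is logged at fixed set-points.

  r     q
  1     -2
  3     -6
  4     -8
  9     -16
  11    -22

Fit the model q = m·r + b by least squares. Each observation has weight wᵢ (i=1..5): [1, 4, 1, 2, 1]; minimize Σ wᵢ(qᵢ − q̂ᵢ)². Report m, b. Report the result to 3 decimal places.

m = -1.846, b = -0.344

Setting ∂/∂m … = 0 gives: 336·m + 46·b = -636;  46·m + 9·b = -88.
(Σwᵢ·r·r = 336, Σwᵢ·r = 46, Σwᵢ·1 = 9, Σwᵢ·r·q = -636, Σwᵢ·q = -88.)
Δ = 336·9 − 46² = 908.
m = ((-636)·9 − 46·(-88))/908 = -419/227; b = (336·(-88) − 46·(-636))/908 = -78/227.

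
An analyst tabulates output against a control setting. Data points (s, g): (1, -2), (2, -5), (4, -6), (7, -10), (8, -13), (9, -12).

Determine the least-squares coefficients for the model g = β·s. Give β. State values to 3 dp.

β = -1.479

Sums needed: Σs·s = 215.
And Σs·g = -318.
β = (-318)/215 = -1.47907.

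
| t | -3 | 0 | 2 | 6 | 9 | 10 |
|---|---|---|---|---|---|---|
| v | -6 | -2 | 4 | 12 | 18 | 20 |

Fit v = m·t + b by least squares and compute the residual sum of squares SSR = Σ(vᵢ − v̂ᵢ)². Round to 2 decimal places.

SSR = 2.86

The normal equations are: 230·m + 24·b = 460;  24·m + 6·b = 46.
Δ = 230·6 − 24² = 804.
m = (460·6 − 24·46)/804 = 138/67; b = (230·46 − 24·460)/804 = -115/201.
Residuals: 151/201, -287/201, 91/201, 43/201, 7/201, -5/201; SSR = 574/201.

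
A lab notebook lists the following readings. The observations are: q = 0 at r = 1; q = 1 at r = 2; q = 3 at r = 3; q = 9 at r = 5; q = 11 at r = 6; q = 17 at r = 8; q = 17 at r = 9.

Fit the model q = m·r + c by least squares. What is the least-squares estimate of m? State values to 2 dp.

Normal-equation sums: Σr·r = 220, Σr = 34, Σ1 = 7.
And Σr·q = 411, Σq = 58.
So MᵀM·[m, c]ᵀ = Mᵀq: [[220, 34]; [34, 7]]·[m, c]ᵀ = [411, 58]ᵀ.
Eliminating c: 7·(row 1) − 34·(row 2) gives 384·m = 7·411 − 34·58 = 905, so m = 905/384.
Then c = (58 − 34·(905/384))/7 = -607/192.

m = 2.36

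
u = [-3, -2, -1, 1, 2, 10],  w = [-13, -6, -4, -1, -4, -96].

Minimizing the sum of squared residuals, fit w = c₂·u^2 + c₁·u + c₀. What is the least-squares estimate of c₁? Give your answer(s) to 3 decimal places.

c₁ = 0.767

Sums needed: Σu^2·u^2 = 10115, Σu^2·u = 973, Σu^2 = 119, Σu·u = 119, Σu = 7, Σ1 = 6.
Right-hand side: Σu^2·w = -9762, Σu·w = -914, Σw = -124.
Normal equations: [[10115, 973, 119]; [973, 119, 7]; [119, 7, 6]]·[c₂, c₁, c₀]ᵀ = [-9762, -914, -124]ᵀ.
Solving the 3×3 system (Gaussian elimination) gives c₂ = -3592/3507, c₁ = 13456/17535, c₀ = -1042/835.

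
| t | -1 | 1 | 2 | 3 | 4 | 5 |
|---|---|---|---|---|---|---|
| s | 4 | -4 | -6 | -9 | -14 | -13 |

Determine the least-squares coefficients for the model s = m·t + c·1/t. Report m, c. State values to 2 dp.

m = -2.88, c = -1.15

Normal-equation sums: Σt·t = 56, Σt·1/t = 6, Σ1/t·1/t = 8869/3600.
And Σt·s = -168, Σ1/t·s = -201/10.
det = 56·(8869/3600) − 6² = 45883/450.
m = ((-168)·(8869/3600) − 6·(-201/10))/(45883/450) = -131979/45883; c = (56·(-201/10) − 6·(-168))/(45883/450) = -52920/45883.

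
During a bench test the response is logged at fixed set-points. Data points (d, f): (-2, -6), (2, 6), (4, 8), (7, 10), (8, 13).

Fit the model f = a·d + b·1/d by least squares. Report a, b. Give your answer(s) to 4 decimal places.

Compute the Gram sums: Σd·d = 137, Σd·1/d = 5, Σ1/d·1/d = 1877/3136.
And Σd·f = 230, Σ1/d·f = 619/56.
MᵀM·[a, b]ᵀ = Mᵀf becomes [[137, 5]; [5, 1877/3136]]·[a, b]ᵀ = [230, 619/56]ᵀ.
Eliminating b: (1877/3136)·(row 1) − 5·(row 2) gives (178749/3136)·a = (1877/3136)·230 − 5·(619/56) = 129195/1568, so a = 28710/19861.
Then b = ((619/56) − 5·(28710/19861))/(1877/3136) = 126952/19861.

a = 1.4455, b = 6.3920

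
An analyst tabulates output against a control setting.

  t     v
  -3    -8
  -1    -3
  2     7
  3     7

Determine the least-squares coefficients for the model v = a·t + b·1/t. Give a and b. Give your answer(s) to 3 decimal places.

MᵀM·[a, b]ᵀ = Mᵀv reads: 23·a + 4·b = 62;  4·a + (53/36)·b = 23/2.
(Σt·t = 23, Σt·1/t = 4, Σ1/t·1/t = 53/36, Σt·v = 62, Σ1/t·v = 23/2.)
Eliminating b: (53/36)·(row 1) − 4·(row 2) gives (643/36)·a = (53/36)·62 − 4·(23/2) = 815/18, so a = 1630/643.
Then b = ((23/2) − 4·(1630/643))/(53/36) = 594/643.

a = 2.535, b = 0.924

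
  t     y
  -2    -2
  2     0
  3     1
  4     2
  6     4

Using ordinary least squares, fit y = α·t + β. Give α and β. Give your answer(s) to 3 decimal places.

Forming XᵀX = [[69, 13]; [13, 5]] and Xᵀy = [39, 5]ᵀ gives XᵀX·[α, β]ᵀ = Xᵀy.
det = 69·5 − 13² = 176.
α = (39·5 − 13·5)/176 = 65/88; β = (69·5 − 13·39)/176 = -81/88.

α = 0.739, β = -0.920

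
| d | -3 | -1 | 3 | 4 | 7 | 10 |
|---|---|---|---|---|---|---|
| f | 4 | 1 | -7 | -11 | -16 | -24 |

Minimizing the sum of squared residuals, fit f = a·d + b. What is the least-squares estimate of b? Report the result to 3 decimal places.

Sums needed: Σd·d = 184, Σd = 20, Σ1 = 6.
Right-hand side: Σd·f = -430, Σf = -53.
det = 184·6 − 20² = 704.
a = ((-430)·6 − 20·(-53))/704 = -95/44; b = (184·(-53) − 20·(-430))/704 = -18/11.

b = -1.636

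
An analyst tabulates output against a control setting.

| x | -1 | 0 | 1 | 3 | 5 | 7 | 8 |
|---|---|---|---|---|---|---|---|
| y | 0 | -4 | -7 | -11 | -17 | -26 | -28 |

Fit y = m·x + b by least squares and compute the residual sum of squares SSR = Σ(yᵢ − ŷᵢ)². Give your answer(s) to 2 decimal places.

SSR = 7.35

The normal equations are: 149·m + 23·b = -531;  23·m + 7·b = -93.
(Σx·x = 149, Σx = 23, Σ1 = 7, Σx·y = -531, Σy = -93.)
Δ = 149·7 − 23² = 514.
m = ((-531)·7 − 23·(-93))/514 = -789/257; b = (149·(-93) − 23·(-531))/514 = -822/257.
Residuals: 33/257, -206/257, -188/257, 362/257, 398/257, -337/257, -62/257; SSR = 1890/257.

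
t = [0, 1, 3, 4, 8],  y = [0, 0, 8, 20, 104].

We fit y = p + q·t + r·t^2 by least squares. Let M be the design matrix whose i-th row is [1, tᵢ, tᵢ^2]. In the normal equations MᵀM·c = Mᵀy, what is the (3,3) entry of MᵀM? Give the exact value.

Row 3 ↔ basis t^2, column 3 ↔ basis t^2, so (MᵀM)_{3,3} = Σᵢ (t^2)·(t^2) = (0)·(0) + (1)·(1) + (9)·(9) + (16)·(16) + (64)·(64) = 4434.

4434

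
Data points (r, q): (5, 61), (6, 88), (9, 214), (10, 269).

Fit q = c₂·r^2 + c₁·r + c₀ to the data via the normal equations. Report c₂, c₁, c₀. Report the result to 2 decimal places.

c₂ = 3.50, c₁ = -10.79, c₀ = 27.21

Entries of MᵀM: Σr^2·r^2 = 18482, Σr^2·r = 2070, Σr^2 = 242, Σr·r = 242, Σr = 30, Σ1 = 4.
Moment sums: Σr^2·q = 48927, Σr·q = 5449, Σq = 632.
Normal equations: [[18482, 2070, 242]; [2070, 242, 30]; [242, 30, 4]]·[c₂, c₁, c₀]ᵀ = [48927, 5449, 632]ᵀ.
Solving the 3×3 system (Gaussian elimination) gives c₂ = 7/2, c₁ = -367/34, c₀ = 925/34.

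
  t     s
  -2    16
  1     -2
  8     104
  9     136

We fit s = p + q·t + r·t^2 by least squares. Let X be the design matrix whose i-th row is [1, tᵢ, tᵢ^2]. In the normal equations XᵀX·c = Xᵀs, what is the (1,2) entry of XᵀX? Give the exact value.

Row 1 ↔ basis 1, column 2 ↔ basis t, so (XᵀX)_{1,2} = Σᵢ t = (1)·(-2) + (1)·(1) + (1)·(8) + (1)·(9) = 16.

16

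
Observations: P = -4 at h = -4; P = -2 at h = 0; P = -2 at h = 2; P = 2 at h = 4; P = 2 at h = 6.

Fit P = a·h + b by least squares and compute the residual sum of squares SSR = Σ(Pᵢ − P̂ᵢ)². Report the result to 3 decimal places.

SSR = 3.892

Normal-equation sums: Σh·h = 72, Σh = 8, Σ1 = 5.
For XᵀP: Σh·P = 32, ΣP = -4.
Eliminating b: 5·(row 1) − 8·(row 2) gives 296·a = 5·32 − 8·(-4) = 192, so a = 24/37.
Then b = ((-4) − 8·(24/37))/5 = -68/37.
Residuals: 16/37, -6/37, -54/37, 46/37, -2/37; SSR = 144/37.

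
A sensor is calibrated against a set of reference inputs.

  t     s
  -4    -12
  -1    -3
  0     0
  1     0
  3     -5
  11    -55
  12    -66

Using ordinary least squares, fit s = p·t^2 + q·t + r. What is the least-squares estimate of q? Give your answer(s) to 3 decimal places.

From the data, Σt^2·t^2 = 35716, Σt^2·t = 3022, Σt^2 = 292, Σt·t = 292, Σt = 22, Σ1 = 7.
Moment sums: Σt^2·s = -16399, Σt·s = -1361, Σs = -141.
Normal equations: [[35716, 3022, 292]; [3022, 292, 22]; [292, 22, 7]]·[p, q, r]ᵀ = [-16399, -1361, -141]ᵀ.
Solving the 3×3 system (Gaussian elimination) gives p = -32077/63546, q = 41161/63546, r = -11882/10591.

q = 0.648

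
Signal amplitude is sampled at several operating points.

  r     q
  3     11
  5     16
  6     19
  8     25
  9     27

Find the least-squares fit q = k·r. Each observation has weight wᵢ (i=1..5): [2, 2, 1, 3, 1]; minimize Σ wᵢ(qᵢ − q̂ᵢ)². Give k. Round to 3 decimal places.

With design matrix M, MᵀWM = [[377]] and MᵀWq = [1183]ᵀ.
Hence k = 1183 / 377 ≈ 3.13793.

k = 3.138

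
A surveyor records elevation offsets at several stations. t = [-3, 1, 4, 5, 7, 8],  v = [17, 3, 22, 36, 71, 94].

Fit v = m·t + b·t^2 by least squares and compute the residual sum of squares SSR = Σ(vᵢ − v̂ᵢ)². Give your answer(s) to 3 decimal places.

The normal equations are: 164·m + 1018·b = 1469;  1018·m + 7460·b = 10903.
(Σt·t = 164, Σt·t^2 = 1018, Σt^2·t^2 = 7460, Σt·v = 1469, Σt^2·v = 10903.)
det = 164·7460 − 1018² = 187116.
m = (1469·7460 − 1018·10903)/187116 = -23419/31186; b = (164·10903 − 1018·1469)/187116 = 48775/31186.
Residuals: 10465/15593, 34101/15593, -316/15593, 10208/15593, -5918/15593, -1382/15593; SSR = 90658/15593.

SSR = 5.814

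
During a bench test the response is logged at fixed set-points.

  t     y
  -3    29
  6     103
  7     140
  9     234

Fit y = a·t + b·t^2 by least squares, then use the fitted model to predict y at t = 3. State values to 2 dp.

From the data, Σt·t = 175, Σt·t^2 = 1261, Σt^2·t^2 = 10339.
Moment sums: Σt·y = 3617, Σt^2·y = 29783.
So XᵀX·[a, b]ᵀ = Xᵀy: [[175, 1261]; [1261, 10339]]·[a, b]ᵀ = [3617, 29783]ᵀ.
det = 175·10339 − 1261² = 219204.
a = (3617·10339 − 1261·29783)/219204 = -4450/6089; b = (175·29783 − 1261·3617)/219204 = 18083/6089.
At t = 3: ŷ = (-4450/6089)·(3) + (18083/6089)·(9) = 149397/6089.

ŷ = 24.54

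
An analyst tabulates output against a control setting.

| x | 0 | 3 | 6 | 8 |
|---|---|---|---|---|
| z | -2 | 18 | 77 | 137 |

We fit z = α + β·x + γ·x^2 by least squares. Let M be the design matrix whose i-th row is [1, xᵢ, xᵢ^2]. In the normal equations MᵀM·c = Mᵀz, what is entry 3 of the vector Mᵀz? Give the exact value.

Entry 3 ↔ basis x^2, so (Mᵀz)_{3} = Σᵢ (x^2)·zᵢ = (0)·(-2) + (9)·(18) + (36)·(77) + (64)·(137) = 11702.

11702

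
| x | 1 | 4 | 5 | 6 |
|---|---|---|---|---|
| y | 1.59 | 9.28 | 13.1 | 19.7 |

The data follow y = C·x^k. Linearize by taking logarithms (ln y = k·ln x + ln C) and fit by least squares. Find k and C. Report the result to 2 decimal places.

Taking logs, ln y = k·ln x + ln C, so regress ln y on ln x.
Over the data: Σln x = 4.7875, Σ(ln x)² = 7.7225, Σln y = 8.2448, Σln x·ln y = 12.5695.
Normal system: [[7.7225, 4.7875]; [4.7875, 4]]·[k, ln C]ᵀ = [12.5695, 8.2448]ᵀ.
Solving (det = 7.9699): k = 1.35583, ln C = 0.43845, so C = exp(0.43845) = 1.55030.

k = 1.36, C = 1.55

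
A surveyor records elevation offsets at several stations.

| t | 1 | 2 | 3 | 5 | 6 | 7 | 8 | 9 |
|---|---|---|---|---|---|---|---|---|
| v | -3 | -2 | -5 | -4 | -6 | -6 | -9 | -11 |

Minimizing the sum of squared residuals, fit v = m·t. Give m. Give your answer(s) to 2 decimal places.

The normal equations are: 269·m = -291.
(Σt·t = 269, Σt·v = -291.)
m = (-291)/269 = -1.08178.

m = -1.08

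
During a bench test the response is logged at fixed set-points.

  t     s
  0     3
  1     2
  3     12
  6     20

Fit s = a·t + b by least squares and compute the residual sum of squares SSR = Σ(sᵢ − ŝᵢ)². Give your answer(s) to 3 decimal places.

Sums needed: Σt·t = 46, Σt = 10, Σ1 = 4.
And Σt·s = 158, Σs = 37.
Normal equations: [[46, 10]; [10, 4]]·[a, b]ᵀ = [158, 37]ᵀ.
Δ = 46·4 − 10² = 84.
a = (158·4 − 10·37)/84 = 131/42; b = (46·37 − 10·158)/84 = 61/42.
Residuals: 65/42, -18/7, 25/21, -1/6; SSR = 439/42.

SSR = 10.452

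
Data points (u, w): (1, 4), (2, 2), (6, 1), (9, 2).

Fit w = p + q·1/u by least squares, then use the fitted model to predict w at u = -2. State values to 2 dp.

ŵ = -0.37

With design matrix M, MᵀM = [[4, 16/9]; [16/9, 209/162]] and Mᵀw = [9, 97/18]ᵀ.
det = 4·(209/162) − (16/9)² = 2.
p = (9·(209/162) − (16/9)·(97/18))/2 = 329/324; q = (4·(97/18) − (16/9)·9)/2 = 25/9.
At u = -2: ŵ = (329/324)·(1) + (25/9)·(-1/2) = -121/324.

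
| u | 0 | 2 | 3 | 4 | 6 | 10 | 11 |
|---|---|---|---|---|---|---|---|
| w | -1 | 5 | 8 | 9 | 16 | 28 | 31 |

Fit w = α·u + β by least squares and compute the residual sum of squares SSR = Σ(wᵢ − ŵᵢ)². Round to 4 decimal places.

SSR = 2.5737

Sums needed: Σu·u = 286, Σu = 36, Σ1 = 7.
Right-hand side: Σu·w = 787, Σw = 96.
Normal equations: [[286, 36]; [36, 7]]·[α, β]ᵀ = [787, 96]ᵀ.
Eliminating β: 7·(row 1) − 36·(row 2) gives 706·α = 7·787 − 36·96 = 2053, so α = 2053/706.
Then β = (96 − 36·(2053/706))/7 = -438/353.
Residuals: 85/353, 150/353, 365/706, -491/353, -73/353, 57/353, 179/706; SSR = 1817/706.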